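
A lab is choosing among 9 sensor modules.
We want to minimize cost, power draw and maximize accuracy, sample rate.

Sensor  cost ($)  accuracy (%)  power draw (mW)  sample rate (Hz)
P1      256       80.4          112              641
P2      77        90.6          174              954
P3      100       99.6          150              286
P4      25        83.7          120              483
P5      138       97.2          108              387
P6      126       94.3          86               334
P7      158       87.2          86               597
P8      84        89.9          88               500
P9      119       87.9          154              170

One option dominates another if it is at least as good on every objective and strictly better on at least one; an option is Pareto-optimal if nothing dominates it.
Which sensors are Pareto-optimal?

P1: not dominated.
P2: not dominated (best sample rate).
P3: not dominated (best accuracy).
P4: not dominated (best cost).
P5: not dominated.
P6: not dominated.
P7: not dominated.
P8: not dominated.
P9: dominated by P3 (cost 100≤119, accuracy 99.6≥87.9, power draw 150≤154, sample rate 286≥170).

P1, P2, P3, P4, P5, P6, P7, P8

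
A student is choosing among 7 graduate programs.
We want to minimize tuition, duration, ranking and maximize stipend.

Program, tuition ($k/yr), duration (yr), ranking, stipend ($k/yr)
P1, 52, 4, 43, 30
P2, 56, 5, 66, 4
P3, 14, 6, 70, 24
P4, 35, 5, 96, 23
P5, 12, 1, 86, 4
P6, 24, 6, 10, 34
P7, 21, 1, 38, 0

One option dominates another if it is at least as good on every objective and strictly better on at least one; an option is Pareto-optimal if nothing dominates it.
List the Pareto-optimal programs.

P1, P3, P4, P5, P6, P7

P1: not dominated.
P2: dominated by P1 (tuition 52≤56, duration 4≤5, ranking 43≤66, stipend 30≥4).
P3: not dominated.
P4: not dominated.
P5: not dominated (best tuition).
P6: not dominated (best ranking).
P7: not dominated.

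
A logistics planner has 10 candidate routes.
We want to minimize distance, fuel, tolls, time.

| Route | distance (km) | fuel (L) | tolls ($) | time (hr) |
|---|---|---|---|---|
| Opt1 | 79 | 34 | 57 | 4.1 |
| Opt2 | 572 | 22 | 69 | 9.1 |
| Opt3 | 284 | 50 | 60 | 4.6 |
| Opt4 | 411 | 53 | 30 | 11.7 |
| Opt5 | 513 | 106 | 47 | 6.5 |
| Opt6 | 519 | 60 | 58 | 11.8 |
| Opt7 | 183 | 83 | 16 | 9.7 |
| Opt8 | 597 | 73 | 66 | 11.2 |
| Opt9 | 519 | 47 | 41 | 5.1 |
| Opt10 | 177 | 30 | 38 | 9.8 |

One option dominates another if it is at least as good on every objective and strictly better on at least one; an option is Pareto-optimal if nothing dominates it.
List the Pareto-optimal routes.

Opt1: not dominated (best distance).
Opt2: not dominated (best fuel).
Opt3: dominated by Opt1 (distance 79≤284, fuel 34≤50, tolls 57≤60, time 4.1≤4.6).
Opt4: not dominated.
Opt5: not dominated.
Opt6: dominated by Opt1 (distance 79≤519, fuel 34≤60, tolls 57≤58, time 4.1≤11.8).
Opt7: not dominated (best tolls).
Opt8: dominated by Opt1 (distance 79≤597, fuel 34≤73, tolls 57≤66, time 4.1≤11.2).
Opt9: not dominated.
Opt10: not dominated.

Opt1, Opt2, Opt4, Opt5, Opt7, Opt9, Opt10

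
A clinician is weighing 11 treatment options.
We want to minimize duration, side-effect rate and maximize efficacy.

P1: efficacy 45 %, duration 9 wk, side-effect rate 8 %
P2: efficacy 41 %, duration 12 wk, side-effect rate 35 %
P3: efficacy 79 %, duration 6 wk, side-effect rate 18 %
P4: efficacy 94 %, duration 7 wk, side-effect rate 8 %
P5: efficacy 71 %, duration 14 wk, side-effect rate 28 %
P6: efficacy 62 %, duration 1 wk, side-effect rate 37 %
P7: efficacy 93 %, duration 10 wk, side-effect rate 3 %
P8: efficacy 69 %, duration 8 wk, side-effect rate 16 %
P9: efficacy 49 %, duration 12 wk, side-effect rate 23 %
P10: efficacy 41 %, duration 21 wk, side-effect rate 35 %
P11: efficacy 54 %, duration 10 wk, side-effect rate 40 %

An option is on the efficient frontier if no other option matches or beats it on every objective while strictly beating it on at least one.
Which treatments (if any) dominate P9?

P3, P4, P7, P8

P3: efficacy 79≥49, duration 6≤12, side-effect rate 18≤23 — dominates P9.
P4: efficacy 94≥49, duration 7≤12, side-effect rate 8≤23 — dominates P9.
P7: efficacy 93≥49, duration 10≤12, side-effect rate 3≤23 — dominates P9.
P8: efficacy 69≥49, duration 8≤12, side-effect rate 16≤23 — dominates P9.
Others (P1, P2, P5, P6, P10, P11) are each worse than P9 on at least one objective.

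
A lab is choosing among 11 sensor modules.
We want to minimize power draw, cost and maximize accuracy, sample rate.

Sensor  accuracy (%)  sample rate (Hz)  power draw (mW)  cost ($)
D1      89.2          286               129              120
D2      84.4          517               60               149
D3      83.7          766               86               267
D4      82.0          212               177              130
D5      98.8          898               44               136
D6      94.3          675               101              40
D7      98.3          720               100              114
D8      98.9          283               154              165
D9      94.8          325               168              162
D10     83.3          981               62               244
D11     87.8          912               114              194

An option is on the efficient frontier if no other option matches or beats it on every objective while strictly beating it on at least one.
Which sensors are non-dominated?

D1: dominated by D6 (accuracy 94.3≥89.2, sample rate 675≥286, power draw 101≤129, cost 40≤120).
D2: dominated by D5 (accuracy 98.8≥84.4, sample rate 898≥517, power draw 44≤60, cost 136≤149).
D3: dominated by D5 (accuracy 98.8≥83.7, sample rate 898≥766, power draw 44≤86, cost 136≤267).
D4: dominated by D1 (accuracy 89.2≥82.0, sample rate 286≥212, power draw 129≤177, cost 120≤130).
D5: not dominated (best power draw).
D6: not dominated (best cost).
D7: not dominated.
D8: not dominated (best accuracy).
D9: dominated by D5 (accuracy 98.8≥94.8, sample rate 898≥325, power draw 44≤168, cost 136≤162).
D10: not dominated (best sample rate).
D11: not dominated.

D5, D6, D7, D8, D10, D11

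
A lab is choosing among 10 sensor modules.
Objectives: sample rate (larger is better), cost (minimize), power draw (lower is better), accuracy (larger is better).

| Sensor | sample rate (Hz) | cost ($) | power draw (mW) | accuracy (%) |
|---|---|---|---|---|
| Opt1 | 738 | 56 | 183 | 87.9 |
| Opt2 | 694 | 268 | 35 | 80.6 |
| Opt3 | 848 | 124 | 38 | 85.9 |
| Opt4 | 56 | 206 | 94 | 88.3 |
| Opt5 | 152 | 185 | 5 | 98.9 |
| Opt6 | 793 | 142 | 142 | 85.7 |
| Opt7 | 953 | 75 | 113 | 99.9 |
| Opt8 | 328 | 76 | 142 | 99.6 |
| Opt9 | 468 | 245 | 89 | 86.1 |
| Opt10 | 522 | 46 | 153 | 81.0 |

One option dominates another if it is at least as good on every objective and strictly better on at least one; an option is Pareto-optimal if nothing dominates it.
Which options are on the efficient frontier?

Opt1: not dominated.
Opt2: not dominated.
Opt3: not dominated.
Opt4: dominated by Opt5 (sample rate 152≥56, cost 185≤206, power draw 5≤94, accuracy 98.9≥88.3).
Opt5: not dominated (best power draw).
Opt6: dominated by Opt3 (sample rate 848≥793, cost 124≤142, power draw 38≤142, accuracy 85.9≥85.7).
Opt7: not dominated (best sample rate).
Opt8: dominated by Opt7 (sample rate 953≥328, cost 75≤76, power draw 113≤142, accuracy 99.9≥99.6).
Opt9: not dominated.
Opt10: not dominated (best cost).

Opt1, Opt2, Opt3, Opt5, Opt7, Opt9, Opt10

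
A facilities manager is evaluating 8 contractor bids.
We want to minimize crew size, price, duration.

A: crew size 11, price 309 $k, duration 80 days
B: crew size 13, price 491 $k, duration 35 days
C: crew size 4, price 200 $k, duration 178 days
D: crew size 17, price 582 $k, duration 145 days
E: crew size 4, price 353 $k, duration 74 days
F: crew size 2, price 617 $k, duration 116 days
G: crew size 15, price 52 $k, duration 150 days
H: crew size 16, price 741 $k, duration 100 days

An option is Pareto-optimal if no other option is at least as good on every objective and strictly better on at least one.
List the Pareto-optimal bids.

A: not dominated.
B: not dominated (best duration).
C: not dominated.
D: dominated by A (crew size 11≤17, price 309≤582, duration 80≤145).
E: not dominated.
F: not dominated (best crew size).
G: not dominated (best price).
H: dominated by A (crew size 11≤16, price 309≤741, duration 80≤100).

A, B, C, E, F, G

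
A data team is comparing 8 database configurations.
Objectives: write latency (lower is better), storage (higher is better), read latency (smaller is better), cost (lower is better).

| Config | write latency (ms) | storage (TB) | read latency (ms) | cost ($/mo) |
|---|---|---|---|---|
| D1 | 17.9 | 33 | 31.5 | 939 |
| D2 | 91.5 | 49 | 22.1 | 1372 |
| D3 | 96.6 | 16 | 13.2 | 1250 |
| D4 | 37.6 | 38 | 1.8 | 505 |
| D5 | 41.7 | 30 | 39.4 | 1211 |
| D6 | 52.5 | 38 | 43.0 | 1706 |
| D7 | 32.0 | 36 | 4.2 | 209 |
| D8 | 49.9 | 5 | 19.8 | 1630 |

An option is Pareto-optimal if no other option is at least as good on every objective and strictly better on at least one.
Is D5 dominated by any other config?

D1 vs D5: write latency 17.9≤41.7, storage 33≥30, read latency 31.5≤39.4, cost 939≤1211 — D1 is at least as good on every objective and strictly better on at least one, so D1 dominates D5.

Yes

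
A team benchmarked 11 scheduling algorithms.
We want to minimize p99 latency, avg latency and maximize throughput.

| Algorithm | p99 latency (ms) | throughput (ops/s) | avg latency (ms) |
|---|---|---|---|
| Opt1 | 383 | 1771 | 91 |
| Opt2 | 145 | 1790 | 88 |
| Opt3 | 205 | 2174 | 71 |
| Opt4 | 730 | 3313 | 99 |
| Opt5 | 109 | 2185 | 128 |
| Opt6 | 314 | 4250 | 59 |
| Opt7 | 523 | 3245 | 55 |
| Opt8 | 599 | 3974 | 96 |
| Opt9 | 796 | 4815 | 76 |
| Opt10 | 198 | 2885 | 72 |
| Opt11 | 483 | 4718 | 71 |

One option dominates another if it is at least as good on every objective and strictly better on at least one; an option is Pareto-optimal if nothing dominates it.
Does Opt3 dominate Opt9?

Opt3 vs Opt9: Opt3 is worse on throughput (2174 vs 4815), so it does not dominate Opt9.

No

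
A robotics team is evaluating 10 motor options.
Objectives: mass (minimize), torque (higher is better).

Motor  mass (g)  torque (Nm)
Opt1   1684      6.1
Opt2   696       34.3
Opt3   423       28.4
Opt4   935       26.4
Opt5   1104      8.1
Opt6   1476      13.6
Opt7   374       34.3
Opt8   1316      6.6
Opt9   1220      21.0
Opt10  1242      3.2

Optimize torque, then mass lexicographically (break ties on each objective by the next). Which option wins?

Opt7

First maximize torque: best is 34.3, kept {Opt2, Opt7}.
Then minimize mass: best is 374, kept {Opt7}.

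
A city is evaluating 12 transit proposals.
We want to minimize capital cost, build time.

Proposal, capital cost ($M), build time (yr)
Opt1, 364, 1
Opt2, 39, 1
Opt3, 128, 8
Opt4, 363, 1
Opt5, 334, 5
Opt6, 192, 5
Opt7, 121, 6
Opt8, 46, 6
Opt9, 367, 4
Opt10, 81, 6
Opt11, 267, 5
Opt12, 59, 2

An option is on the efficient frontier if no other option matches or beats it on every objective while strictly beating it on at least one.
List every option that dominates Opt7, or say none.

Opt2: capital cost 39≤121, build time 1≤6 — dominates Opt7.
Opt8: capital cost 46≤121, build time 6≤6 — dominates Opt7.
Opt10: capital cost 81≤121, build time 6≤6 — dominates Opt7.
Opt12: capital cost 59≤121, build time 2≤6 — dominates Opt7.
Others (Opt1, Opt3, Opt4, Opt5, Opt6, Opt9, Opt11) are each worse than Opt7 on at least one objective.

Opt2, Opt8, Opt10, Opt12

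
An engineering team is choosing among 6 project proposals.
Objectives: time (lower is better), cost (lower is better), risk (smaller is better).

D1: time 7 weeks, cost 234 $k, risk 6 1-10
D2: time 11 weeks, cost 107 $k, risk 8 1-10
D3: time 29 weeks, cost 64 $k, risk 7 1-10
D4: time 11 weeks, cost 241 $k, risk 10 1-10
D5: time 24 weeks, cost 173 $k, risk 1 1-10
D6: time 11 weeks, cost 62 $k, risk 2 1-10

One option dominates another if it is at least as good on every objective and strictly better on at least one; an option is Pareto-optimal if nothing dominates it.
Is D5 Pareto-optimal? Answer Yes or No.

Yes

D1: worse on cost (234 vs 173).
D2: worse on risk (8 vs 1).
D3: worse on time (29 vs 24).
D4: worse on cost (241 vs 173).
D6: worse on risk (2 vs 1).
No option is at least as good as D5 on every objective and strictly better on one.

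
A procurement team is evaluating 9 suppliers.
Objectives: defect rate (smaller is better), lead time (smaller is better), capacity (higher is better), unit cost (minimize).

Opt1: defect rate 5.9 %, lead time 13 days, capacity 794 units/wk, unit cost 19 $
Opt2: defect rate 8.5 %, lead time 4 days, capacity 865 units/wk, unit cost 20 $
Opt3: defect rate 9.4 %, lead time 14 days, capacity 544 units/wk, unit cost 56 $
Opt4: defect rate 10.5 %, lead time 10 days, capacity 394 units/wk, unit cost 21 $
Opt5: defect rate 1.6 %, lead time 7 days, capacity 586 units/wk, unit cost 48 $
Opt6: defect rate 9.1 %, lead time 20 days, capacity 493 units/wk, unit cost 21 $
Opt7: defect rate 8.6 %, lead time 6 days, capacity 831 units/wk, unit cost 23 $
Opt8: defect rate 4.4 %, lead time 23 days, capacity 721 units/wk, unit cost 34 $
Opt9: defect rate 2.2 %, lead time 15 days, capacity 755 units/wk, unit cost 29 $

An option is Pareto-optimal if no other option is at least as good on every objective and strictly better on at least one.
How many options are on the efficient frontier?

Opt1: not dominated (best unit cost).
Opt2: not dominated (best lead time).
Opt3: dominated by Opt1 (defect rate 5.9≤9.4, lead time 13≤14, capacity 794≥544, unit cost 19≤56).
Opt4: dominated by Opt2 (defect rate 8.5≤10.5, lead time 4≤10, capacity 865≥394, unit cost 20≤21).
Opt5: not dominated (best defect rate).
Opt6: dominated by Opt1 (defect rate 5.9≤9.1, lead time 13≤20, capacity 794≥493, unit cost 19≤21).
Opt7: dominated by Opt2 (defect rate 8.5≤8.6, lead time 4≤6, capacity 865≥831, unit cost 20≤23).
Opt8: dominated by Opt9 (defect rate 2.2≤4.4, lead time 15≤23, capacity 755≥721, unit cost 29≤34).
Opt9: not dominated.
Pareto-optimal: Opt1, Opt2, Opt5, Opt9 → 4.

4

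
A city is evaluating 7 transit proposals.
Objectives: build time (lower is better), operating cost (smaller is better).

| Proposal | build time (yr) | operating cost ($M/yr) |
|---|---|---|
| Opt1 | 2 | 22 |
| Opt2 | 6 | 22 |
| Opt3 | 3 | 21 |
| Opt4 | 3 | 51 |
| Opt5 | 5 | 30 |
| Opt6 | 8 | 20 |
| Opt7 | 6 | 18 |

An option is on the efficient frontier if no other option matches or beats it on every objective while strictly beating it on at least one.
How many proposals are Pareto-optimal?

Opt1: not dominated (best build time).
Opt2: dominated by Opt1 (build time 2≤6, operating cost 22≤22).
Opt3: not dominated.
Opt4: dominated by Opt1 (build time 2≤3, operating cost 22≤51).
Opt5: dominated by Opt1 (build time 2≤5, operating cost 22≤30).
Opt6: dominated by Opt7 (build time 6≤8, operating cost 18≤20).
Opt7: not dominated (best operating cost).
Pareto-optimal: Opt1, Opt3, Opt7 → 3.

3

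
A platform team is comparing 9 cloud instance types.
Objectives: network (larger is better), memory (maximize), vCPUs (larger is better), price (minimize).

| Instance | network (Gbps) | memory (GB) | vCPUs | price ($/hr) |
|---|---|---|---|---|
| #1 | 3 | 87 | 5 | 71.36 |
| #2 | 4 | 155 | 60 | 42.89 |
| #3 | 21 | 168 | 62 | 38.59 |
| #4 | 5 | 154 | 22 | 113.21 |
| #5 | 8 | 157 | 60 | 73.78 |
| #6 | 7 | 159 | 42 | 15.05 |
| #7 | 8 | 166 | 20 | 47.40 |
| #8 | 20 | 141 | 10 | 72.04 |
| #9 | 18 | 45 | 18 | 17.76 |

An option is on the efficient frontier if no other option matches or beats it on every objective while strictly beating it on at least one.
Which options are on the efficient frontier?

#3, #6, #9

#1: dominated by #2 (network 4≥3, memory 155≥87, vCPUs 60≥5, price 42.89≤71.36).
#2: dominated by #3 (network 21≥4, memory 168≥155, vCPUs 62≥60, price 38.59≤42.89).
#3: not dominated (best network).
#4: dominated by #3 (network 21≥5, memory 168≥154, vCPUs 62≥22, price 38.59≤113.21).
#5: dominated by #3 (network 21≥8, memory 168≥157, vCPUs 62≥60, price 38.59≤73.78).
#6: not dominated (best price).
#7: dominated by #3 (network 21≥8, memory 168≥166, vCPUs 62≥20, price 38.59≤47.40).
#8: dominated by #3 (network 21≥20, memory 168≥141, vCPUs 62≥10, price 38.59≤72.04).
#9: not dominated.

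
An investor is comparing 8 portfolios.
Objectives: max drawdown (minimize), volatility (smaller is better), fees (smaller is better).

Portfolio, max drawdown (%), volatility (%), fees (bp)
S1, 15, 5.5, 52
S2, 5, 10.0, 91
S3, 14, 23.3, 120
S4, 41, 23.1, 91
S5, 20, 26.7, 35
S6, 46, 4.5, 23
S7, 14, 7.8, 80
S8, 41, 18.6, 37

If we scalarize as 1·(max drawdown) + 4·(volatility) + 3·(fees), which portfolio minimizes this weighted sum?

S1: 1·15 + 4·5.5 + 3·52 = 193.0
S2: 1·5 + 4·10.0 + 3·91 = 318.0
S3: 1·14 + 4·23.3 + 3·120 = 467.2
S4: 1·41 + 4·23.1 + 3·91 = 406.4
S5: 1·20 + 4·26.7 + 3·35 = 231.8
S6: 1·46 + 4·4.5 + 3·23 = 133.0
S7: 1·14 + 4·7.8 + 3·80 = 285.2
S8: 1·41 + 4·18.6 + 3·37 = 226.4
Lowest: S6 at 133.0.

S6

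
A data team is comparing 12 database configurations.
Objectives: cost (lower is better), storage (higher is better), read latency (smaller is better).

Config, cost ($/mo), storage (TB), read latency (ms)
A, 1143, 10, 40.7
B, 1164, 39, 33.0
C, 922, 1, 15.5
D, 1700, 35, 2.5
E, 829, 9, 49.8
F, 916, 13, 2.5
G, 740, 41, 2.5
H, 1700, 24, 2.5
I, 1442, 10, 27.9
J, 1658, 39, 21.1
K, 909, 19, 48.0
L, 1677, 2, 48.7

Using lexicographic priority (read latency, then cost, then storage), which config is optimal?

First minimize read latency: best is 2.5, kept {D, F, G, H}.
Then minimize cost: best is 740, kept {G}.

G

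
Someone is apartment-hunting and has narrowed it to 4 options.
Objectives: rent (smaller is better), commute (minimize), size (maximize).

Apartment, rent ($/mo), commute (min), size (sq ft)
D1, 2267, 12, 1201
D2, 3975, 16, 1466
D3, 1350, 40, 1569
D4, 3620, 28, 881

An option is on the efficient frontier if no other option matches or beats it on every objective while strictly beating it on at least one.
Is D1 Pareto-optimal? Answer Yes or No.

Yes

D2: worse on rent (3975 vs 2267).
D3: worse on commute (40 vs 12).
D4: worse on rent (3620 vs 2267).
No option is at least as good as D1 on every objective and strictly better on one.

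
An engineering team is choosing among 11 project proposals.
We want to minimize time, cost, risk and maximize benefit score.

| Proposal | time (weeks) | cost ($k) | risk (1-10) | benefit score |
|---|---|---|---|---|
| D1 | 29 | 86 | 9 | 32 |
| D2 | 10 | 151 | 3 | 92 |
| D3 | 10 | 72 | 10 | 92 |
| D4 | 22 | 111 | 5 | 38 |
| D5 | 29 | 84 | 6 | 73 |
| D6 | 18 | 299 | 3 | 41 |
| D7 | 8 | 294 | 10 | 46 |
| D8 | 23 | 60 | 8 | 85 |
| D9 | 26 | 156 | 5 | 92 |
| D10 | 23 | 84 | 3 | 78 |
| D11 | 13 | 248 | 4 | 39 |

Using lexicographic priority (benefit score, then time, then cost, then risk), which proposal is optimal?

D3

First maximize benefit score: best is 92, kept {D2, D3, D9}.
Then minimize time: best is 10, kept {D2, D3}.
Then minimize cost: best is 72, kept {D3}.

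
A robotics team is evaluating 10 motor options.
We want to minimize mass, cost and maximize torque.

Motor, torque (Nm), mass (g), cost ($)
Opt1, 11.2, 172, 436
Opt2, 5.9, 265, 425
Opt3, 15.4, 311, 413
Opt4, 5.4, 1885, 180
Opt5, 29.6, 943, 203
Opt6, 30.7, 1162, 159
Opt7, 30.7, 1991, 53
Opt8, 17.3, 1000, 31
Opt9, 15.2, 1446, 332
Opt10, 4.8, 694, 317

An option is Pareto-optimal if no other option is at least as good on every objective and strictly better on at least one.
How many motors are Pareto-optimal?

Opt1: not dominated (best mass).
Opt2: not dominated.
Opt3: not dominated.
Opt4: dominated by Opt6 (torque 30.7≥5.4, mass 1162≤1885, cost 159≤180).
Opt5: not dominated.
Opt6: not dominated.
Opt7: not dominated.
Opt8: not dominated (best cost).
Opt9: dominated by Opt5 (torque 29.6≥15.2, mass 943≤1446, cost 203≤332).
Opt10: not dominated.
Pareto-optimal: Opt1, Opt2, Opt3, Opt5, Opt6, Opt7, Opt8, Opt10 → 8.

8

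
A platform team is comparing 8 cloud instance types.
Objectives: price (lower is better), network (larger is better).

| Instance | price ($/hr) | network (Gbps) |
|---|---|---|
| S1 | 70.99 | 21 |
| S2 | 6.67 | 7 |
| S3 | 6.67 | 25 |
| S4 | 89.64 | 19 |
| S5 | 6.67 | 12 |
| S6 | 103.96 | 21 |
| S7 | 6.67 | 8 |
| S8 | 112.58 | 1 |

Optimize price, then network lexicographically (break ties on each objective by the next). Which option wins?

S3

First minimize price: best is 6.67, kept {S2, S3, S5, S7}.
Then maximize network: best is 25, kept {S3}.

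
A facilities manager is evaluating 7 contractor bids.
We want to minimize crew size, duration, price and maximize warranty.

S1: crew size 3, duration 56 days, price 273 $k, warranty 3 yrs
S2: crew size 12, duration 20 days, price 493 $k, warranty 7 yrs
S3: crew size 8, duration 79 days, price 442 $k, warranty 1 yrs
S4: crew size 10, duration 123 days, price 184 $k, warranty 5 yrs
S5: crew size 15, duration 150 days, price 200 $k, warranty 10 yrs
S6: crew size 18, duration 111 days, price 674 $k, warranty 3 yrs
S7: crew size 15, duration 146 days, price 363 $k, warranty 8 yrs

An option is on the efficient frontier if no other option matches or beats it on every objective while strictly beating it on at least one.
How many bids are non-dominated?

S1: not dominated (best crew size).
S2: not dominated (best duration).
S3: dominated by S1 (crew size 3≤8, duration 56≤79, price 273≤442, warranty 3≥1).
S4: not dominated (best price).
S5: not dominated (best warranty).
S6: dominated by S1 (crew size 3≤18, duration 56≤111, price 273≤674, warranty 3≥3).
S7: not dominated.
Pareto-optimal: S1, S2, S4, S5, S7 → 5.

5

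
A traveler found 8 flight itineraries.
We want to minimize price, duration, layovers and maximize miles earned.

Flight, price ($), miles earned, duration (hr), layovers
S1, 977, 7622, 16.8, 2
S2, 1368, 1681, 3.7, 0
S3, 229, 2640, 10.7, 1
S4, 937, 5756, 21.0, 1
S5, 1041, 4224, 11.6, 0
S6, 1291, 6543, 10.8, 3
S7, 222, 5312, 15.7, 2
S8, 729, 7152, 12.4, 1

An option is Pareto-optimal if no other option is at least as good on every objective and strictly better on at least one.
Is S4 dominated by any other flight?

S8 vs S4: price 729≤937, miles earned 7152≥5756, duration 12.4≤21.0, layovers 1≤1 — S8 is at least as good on every objective and strictly better on at least one, so S8 dominates S4.

Yes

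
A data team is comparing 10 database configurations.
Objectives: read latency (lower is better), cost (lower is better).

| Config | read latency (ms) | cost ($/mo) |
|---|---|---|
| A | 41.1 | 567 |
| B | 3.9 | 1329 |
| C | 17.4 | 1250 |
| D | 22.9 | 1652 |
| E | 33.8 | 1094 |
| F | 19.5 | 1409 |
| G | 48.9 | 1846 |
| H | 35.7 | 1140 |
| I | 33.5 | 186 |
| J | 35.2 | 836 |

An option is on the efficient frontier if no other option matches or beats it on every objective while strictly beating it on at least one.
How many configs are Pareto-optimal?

3

A: dominated by I (read latency 33.5≤41.1, cost 186≤567).
B: not dominated (best read latency).
C: not dominated.
D: dominated by B (read latency 3.9≤22.9, cost 1329≤1652).
E: dominated by I (read latency 33.5≤33.8, cost 186≤1094).
F: dominated by B (read latency 3.9≤19.5, cost 1329≤1409).
G: dominated by A (read latency 41.1≤48.9, cost 567≤1846).
H: dominated by E (read latency 33.8≤35.7, cost 1094≤1140).
I: not dominated (best cost).
J: dominated by I (read latency 33.5≤35.2, cost 186≤836).
Pareto-optimal: B, C, I → 3.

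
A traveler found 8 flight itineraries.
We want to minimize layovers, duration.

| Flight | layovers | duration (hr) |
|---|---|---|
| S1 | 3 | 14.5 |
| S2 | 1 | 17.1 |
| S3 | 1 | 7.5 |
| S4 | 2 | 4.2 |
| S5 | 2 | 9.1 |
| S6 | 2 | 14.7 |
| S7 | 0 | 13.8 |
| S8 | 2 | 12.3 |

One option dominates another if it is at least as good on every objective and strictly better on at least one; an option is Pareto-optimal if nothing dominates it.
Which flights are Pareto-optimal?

S1: dominated by S3 (layovers 1≤3, duration 7.5≤14.5).
S2: dominated by S3 (layovers 1≤1, duration 7.5≤17.1).
S3: not dominated.
S4: not dominated (best duration).
S5: dominated by S3 (layovers 1≤2, duration 7.5≤9.1).
S6: dominated by S3 (layovers 1≤2, duration 7.5≤14.7).
S7: not dominated (best layovers).
S8: dominated by S3 (layovers 1≤2, duration 7.5≤12.3).

S3, S4, S7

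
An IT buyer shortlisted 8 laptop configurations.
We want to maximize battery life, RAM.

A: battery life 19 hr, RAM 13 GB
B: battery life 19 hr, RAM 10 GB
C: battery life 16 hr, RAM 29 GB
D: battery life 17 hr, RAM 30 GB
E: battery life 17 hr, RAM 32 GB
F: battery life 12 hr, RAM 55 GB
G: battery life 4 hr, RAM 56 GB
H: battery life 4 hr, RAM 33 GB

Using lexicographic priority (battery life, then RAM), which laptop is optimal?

A

First maximize battery life: best is 19, kept {A, B}.
Then maximize RAM: best is 13, kept {A}.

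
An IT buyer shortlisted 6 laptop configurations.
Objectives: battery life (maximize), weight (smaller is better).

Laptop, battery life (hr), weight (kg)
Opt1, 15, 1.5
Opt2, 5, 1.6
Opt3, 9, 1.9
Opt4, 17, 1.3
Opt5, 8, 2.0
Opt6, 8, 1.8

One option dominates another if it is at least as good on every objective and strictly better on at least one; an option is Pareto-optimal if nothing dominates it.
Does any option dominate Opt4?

Opt1: worse on battery life (15 vs 17).
Opt2: worse on battery life (5 vs 17).
Opt3: worse on battery life (9 vs 17).
Opt5: worse on battery life (8 vs 17).
Opt6: worse on battery life (8 vs 17).
No option is at least as good as Opt4 on every objective and strictly better on one.

No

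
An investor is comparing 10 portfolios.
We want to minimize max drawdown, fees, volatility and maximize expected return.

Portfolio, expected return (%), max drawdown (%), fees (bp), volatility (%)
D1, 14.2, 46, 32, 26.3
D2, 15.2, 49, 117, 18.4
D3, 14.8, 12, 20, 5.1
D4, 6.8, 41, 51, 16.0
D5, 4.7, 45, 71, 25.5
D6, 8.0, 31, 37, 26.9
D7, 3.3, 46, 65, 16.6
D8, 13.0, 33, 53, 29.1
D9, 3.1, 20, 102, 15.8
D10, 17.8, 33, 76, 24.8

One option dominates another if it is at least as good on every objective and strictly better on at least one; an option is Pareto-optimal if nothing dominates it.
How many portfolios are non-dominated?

D1: dominated by D3 (expected return 14.8≥14.2, max drawdown 12≤46, fees 20≤32, volatility 5.1≤26.3).
D2: not dominated.
D3: not dominated (best max drawdown).
D4: dominated by D3 (expected return 14.8≥6.8, max drawdown 12≤41, fees 20≤51, volatility 5.1≤16.0).
D5: dominated by D3 (expected return 14.8≥4.7, max drawdown 12≤45, fees 20≤71, volatility 5.1≤25.5).
D6: dominated by D3 (expected return 14.8≥8.0, max drawdown 12≤31, fees 20≤37, volatility 5.1≤26.9).
D7: dominated by D3 (expected return 14.8≥3.3, max drawdown 12≤46, fees 20≤65, volatility 5.1≤16.6).
D8: dominated by D3 (expected return 14.8≥13.0, max drawdown 12≤33, fees 20≤53, volatility 5.1≤29.1).
D9: dominated by D3 (expected return 14.8≥3.1, max drawdown 12≤20, fees 20≤102, volatility 5.1≤15.8).
D10: not dominated (best expected return).
Pareto-optimal: D2, D3, D10 → 3.

3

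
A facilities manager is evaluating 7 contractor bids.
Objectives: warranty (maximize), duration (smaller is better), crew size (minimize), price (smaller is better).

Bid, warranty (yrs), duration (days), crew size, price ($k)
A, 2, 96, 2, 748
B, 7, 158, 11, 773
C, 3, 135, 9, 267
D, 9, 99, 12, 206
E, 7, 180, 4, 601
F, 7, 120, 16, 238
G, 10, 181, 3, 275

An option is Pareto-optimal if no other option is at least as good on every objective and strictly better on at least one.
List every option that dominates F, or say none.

D

D: warranty 9≥7, duration 99≤120, crew size 12≤16, price 206≤238 — dominates F.
Others (A, B, C, E, G) are each worse than F on at least one objective.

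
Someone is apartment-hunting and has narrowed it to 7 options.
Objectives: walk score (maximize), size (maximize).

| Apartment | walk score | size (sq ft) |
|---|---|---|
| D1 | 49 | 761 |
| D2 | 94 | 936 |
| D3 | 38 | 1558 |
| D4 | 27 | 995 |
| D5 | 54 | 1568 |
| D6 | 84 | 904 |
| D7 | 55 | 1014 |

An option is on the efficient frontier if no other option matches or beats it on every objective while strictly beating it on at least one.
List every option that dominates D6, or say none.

D2: walk score 94≥84, size 936≥904 — dominates D6.
Others (D1, D3, D4, D5, D7) are each worse than D6 on at least one objective.

D2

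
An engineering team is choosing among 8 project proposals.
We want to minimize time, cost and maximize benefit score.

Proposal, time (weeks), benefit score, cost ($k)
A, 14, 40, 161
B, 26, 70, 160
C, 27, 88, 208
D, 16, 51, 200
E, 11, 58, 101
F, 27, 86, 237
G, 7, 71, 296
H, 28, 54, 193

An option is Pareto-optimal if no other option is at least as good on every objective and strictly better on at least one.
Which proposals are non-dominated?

A: dominated by E (time 11≤14, benefit score 58≥40, cost 101≤161).
B: not dominated.
C: not dominated (best benefit score).
D: dominated by E (time 11≤16, benefit score 58≥51, cost 101≤200).
E: not dominated (best cost).
F: dominated by C (time 27≤27, benefit score 88≥86, cost 208≤237).
G: not dominated (best time).
H: dominated by B (time 26≤28, benefit score 70≥54, cost 160≤193).

B, C, E, G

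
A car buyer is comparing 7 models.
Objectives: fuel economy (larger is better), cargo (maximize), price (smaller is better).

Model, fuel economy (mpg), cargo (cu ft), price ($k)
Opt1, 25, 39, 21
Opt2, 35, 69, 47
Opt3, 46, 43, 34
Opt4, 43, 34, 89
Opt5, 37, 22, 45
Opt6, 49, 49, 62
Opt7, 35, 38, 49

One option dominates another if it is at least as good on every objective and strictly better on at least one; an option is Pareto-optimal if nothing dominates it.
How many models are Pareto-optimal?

4

Opt1: not dominated (best price).
Opt2: not dominated (best cargo).
Opt3: not dominated.
Opt4: dominated by Opt3 (fuel economy 46≥43, cargo 43≥34, price 34≤89).
Opt5: dominated by Opt3 (fuel economy 46≥37, cargo 43≥22, price 34≤45).
Opt6: not dominated (best fuel economy).
Opt7: dominated by Opt2 (fuel economy 35≥35, cargo 69≥38, price 47≤49).
Pareto-optimal: Opt1, Opt2, Opt3, Opt6 → 4.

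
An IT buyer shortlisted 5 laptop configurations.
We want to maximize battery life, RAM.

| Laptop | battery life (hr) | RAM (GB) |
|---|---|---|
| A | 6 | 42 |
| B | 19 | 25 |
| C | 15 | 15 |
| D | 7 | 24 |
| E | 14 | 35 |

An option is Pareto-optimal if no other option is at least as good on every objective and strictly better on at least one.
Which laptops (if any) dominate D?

B: battery life 19≥7, RAM 25≥24 — dominates D.
E: battery life 14≥7, RAM 35≥24 — dominates D.
Others (A, C) are each worse than D on at least one objective.

B, E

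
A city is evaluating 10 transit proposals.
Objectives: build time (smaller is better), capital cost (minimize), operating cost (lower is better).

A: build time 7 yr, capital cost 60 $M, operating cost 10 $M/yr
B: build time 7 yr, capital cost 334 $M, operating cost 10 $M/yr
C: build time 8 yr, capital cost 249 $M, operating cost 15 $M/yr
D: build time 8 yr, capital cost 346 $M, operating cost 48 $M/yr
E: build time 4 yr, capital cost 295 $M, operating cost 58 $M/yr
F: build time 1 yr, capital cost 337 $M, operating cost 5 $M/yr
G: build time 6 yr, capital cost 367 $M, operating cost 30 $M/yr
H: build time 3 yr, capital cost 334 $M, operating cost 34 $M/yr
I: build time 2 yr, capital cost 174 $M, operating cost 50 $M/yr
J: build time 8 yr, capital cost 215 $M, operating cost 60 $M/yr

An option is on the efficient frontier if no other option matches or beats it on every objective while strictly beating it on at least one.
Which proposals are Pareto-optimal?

A, F, H, I

A: not dominated (best capital cost).
B: dominated by A (build time 7≤7, capital cost 60≤334, operating cost 10≤10).
C: dominated by A (build time 7≤8, capital cost 60≤249, operating cost 10≤15).
D: dominated by A (build time 7≤8, capital cost 60≤346, operating cost 10≤48).
E: dominated by I (build time 2≤4, capital cost 174≤295, operating cost 50≤58).
F: not dominated (best build time).
G: dominated by F (build time 1≤6, capital cost 337≤367, operating cost 5≤30).
H: not dominated.
I: not dominated.
J: dominated by A (build time 7≤8, capital cost 60≤215, operating cost 10≤60).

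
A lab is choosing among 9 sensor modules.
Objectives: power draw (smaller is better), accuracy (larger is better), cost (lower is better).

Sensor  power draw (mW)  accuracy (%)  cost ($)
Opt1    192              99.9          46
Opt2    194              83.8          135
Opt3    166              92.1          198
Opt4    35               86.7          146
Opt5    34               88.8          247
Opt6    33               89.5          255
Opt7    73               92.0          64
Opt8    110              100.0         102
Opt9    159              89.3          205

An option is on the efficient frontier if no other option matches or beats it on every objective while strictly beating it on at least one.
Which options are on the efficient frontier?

Opt1, Opt4, Opt5, Opt6, Opt7, Opt8

Opt1: not dominated (best cost).
Opt2: dominated by Opt1 (power draw 192≤194, accuracy 99.9≥83.8, cost 46≤135).
Opt3: dominated by Opt8 (power draw 110≤166, accuracy 100.0≥92.1, cost 102≤198).
Opt4: not dominated.
Opt5: not dominated.
Opt6: not dominated (best power draw).
Opt7: not dominated.
Opt8: not dominated (best accuracy).
Opt9: dominated by Opt7 (power draw 73≤159, accuracy 92.0≥89.3, cost 64≤205).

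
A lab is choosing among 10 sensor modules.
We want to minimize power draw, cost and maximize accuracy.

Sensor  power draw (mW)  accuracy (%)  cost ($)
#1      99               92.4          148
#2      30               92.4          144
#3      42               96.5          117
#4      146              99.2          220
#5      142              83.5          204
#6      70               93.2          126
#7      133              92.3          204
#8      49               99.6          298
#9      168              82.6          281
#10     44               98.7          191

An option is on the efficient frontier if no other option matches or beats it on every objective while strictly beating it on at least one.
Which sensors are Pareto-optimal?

#1: dominated by #2 (power draw 30≤99, accuracy 92.4≥92.4, cost 144≤148).
#2: not dominated (best power draw).
#3: not dominated (best cost).
#4: not dominated.
#5: dominated by #1 (power draw 99≤142, accuracy 92.4≥83.5, cost 148≤204).
#6: dominated by #3 (power draw 42≤70, accuracy 96.5≥93.2, cost 117≤126).
#7: dominated by #1 (power draw 99≤133, accuracy 92.4≥92.3, cost 148≤204).
#8: not dominated (best accuracy).
#9: dominated by #1 (power draw 99≤168, accuracy 92.4≥82.6, cost 148≤281).
#10: not dominated.

#2, #3, #4, #8, #10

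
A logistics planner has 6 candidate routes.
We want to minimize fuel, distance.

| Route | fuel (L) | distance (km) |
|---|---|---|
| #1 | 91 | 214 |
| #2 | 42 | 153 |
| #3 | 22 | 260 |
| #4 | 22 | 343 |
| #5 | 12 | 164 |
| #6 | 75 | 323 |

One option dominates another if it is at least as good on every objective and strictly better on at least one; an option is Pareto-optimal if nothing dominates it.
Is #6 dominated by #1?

#1 vs #6: #1 is worse on fuel (91 vs 75), so it does not dominate #6.

No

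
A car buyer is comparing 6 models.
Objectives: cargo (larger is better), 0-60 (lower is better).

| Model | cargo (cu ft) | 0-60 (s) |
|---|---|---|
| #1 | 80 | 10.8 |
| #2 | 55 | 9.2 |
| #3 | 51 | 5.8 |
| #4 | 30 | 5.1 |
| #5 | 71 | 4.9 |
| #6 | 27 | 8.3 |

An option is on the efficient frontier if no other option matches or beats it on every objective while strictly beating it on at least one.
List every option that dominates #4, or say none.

#5

#5: cargo 71≥30, 0-60 4.9≤5.1 — dominates #4.
Others (#1, #2, #3, #6) are each worse than #4 on at least one objective.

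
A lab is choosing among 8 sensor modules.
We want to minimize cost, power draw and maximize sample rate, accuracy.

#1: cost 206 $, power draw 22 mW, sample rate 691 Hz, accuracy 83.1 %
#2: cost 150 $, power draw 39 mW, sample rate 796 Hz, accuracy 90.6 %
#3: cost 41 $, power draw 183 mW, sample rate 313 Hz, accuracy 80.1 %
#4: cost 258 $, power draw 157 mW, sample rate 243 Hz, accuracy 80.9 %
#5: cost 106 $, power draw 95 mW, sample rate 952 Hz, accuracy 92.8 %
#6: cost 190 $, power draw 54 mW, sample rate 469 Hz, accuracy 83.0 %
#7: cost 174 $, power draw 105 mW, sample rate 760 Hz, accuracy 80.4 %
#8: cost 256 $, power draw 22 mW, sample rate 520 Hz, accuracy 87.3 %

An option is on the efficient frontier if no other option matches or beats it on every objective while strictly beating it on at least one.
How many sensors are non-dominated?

5

#1: not dominated.
#2: not dominated.
#3: not dominated (best cost).
#4: dominated by #1 (cost 206≤258, power draw 22≤157, sample rate 691≥243, accuracy 83.1≥80.9).
#5: not dominated (best sample rate).
#6: dominated by #2 (cost 150≤190, power draw 39≤54, sample rate 796≥469, accuracy 90.6≥83.0).
#7: dominated by #2 (cost 150≤174, power draw 39≤105, sample rate 796≥760, accuracy 90.6≥80.4).
#8: not dominated.
Pareto-optimal: #1, #2, #3, #5, #8 → 5.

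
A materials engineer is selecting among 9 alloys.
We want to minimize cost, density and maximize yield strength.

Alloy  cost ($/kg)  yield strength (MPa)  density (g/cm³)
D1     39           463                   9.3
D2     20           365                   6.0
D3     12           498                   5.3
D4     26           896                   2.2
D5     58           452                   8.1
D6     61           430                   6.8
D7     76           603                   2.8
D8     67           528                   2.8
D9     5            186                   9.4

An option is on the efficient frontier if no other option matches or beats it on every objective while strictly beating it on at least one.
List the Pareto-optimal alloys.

D3, D4, D9

D1: dominated by D3 (cost 12≤39, yield strength 498≥463, density 5.3≤9.3).
D2: dominated by D3 (cost 12≤20, yield strength 498≥365, density 5.3≤6.0).
D3: not dominated.
D4: not dominated (best yield strength).
D5: dominated by D3 (cost 12≤58, yield strength 498≥452, density 5.3≤8.1).
D6: dominated by D3 (cost 12≤61, yield strength 498≥430, density 5.3≤6.8).
D7: dominated by D4 (cost 26≤76, yield strength 896≥603, density 2.2≤2.8).
D8: dominated by D4 (cost 26≤67, yield strength 896≥528, density 2.2≤2.8).
D9: not dominated (best cost).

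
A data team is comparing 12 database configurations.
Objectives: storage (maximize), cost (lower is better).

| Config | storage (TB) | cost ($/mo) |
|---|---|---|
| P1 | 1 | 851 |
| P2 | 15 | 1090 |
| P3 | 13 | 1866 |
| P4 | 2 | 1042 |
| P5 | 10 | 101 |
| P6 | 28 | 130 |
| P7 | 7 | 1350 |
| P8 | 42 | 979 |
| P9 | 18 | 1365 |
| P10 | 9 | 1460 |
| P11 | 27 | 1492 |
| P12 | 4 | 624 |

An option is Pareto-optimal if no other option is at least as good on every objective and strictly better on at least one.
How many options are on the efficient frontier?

P1: dominated by P5 (storage 10≥1, cost 101≤851).
P2: dominated by P6 (storage 28≥15, cost 130≤1090).
P3: dominated by P2 (storage 15≥13, cost 1090≤1866).
P4: dominated by P5 (storage 10≥2, cost 101≤1042).
P5: not dominated (best cost).
P6: not dominated.
P7: dominated by P2 (storage 15≥7, cost 1090≤1350).
P8: not dominated (best storage).
P9: dominated by P6 (storage 28≥18, cost 130≤1365).
P10: dominated by P2 (storage 15≥9, cost 1090≤1460).
P11: dominated by P6 (storage 28≥27, cost 130≤1492).
P12: dominated by P5 (storage 10≥4, cost 101≤624).
Pareto-optimal: P5, P6, P8 → 3.

3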